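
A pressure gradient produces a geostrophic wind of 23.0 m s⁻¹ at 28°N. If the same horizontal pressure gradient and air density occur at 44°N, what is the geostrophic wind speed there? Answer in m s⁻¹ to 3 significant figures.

15.5 m s⁻¹

With the same pressure gradient and density, V_g ∝ 1/f ∝ 1/sin φ.
V₂ = V₁ · sin φ₁ / sin φ₂ = 23.0 × sin 28° / sin 44°
V₂ = 23.0 × 0.4695/0.6947 = 15.5 m s⁻¹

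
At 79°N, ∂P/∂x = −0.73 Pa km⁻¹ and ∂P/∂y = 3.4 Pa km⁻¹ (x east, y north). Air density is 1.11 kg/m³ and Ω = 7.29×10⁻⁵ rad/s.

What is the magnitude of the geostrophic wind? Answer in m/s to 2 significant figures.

Coriolis parameter at 79°N:
f = 2Ω sin φ = 2 × 7.29×10⁻⁵ × sin 79° = 1.43×10⁻⁴ s⁻¹
Component geostrophic relations (x east, y north):
u_g = −(1/(fρ)) ∂P/∂y,  v_g = (1/(fρ)) ∂P/∂x
u_g = −(3.4×10⁻³)/(1.43×10⁻⁴ × 1.11) = −21.4 m/s;  v_g = (−0.73×10⁻³)/(1.43×10⁻⁴ × 1.11) = −4.60 m/s
|V_g| = √(u_g² + v_g²) = 21.9 m/s

22 m/s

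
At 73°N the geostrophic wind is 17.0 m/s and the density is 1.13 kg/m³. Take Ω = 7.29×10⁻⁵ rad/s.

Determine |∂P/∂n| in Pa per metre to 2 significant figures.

Coriolis parameter at 73°N:
f = 2Ω sin φ = 2 × 7.29×10⁻⁵ × sin 73° = 1.39×10⁻⁴ s⁻¹
Geostrophic balance rearranged: |∂P/∂n| = f ρ V_g
|∂P/∂n| = 1.39×10⁻⁴ × 1.13 × 17.0 = 2.68×10⁻³ Pa/m

2.7×10⁻³ Pa/m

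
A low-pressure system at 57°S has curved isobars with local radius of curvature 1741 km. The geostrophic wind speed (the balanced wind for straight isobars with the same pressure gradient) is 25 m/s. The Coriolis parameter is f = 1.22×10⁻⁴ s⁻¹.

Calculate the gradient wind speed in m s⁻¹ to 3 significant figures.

Around a low, centrifugal force acts outward with Coriolis, so pressure-gradient force balances both:
(1/ρ)|∂P/∂n| = fV + V²/R  →  V² + fR·V − fR·V_g = 0
With fR = 1.22×10⁻⁴ × 1741×10³ m = 212 m/s:
V = [−fR + √((fR)² + 4 fR V_g)]/2 = [−212 + √(212² + 4×212×25)]/2 = 22.6 m/s
Subgeostrophic (V < V_g = 25 m/s), as expected around a low.

22.6 m s⁻¹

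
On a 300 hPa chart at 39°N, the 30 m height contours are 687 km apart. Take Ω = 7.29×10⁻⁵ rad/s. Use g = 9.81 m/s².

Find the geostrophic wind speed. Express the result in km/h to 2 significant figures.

Coriolis parameter at 39°N:
f = 2Ω sin φ = 2 × 7.29×10⁻⁵ × sin 39° = 9.18×10⁻⁵ s⁻¹
Height gradient: |∂Z/∂n| = 30 m / 687000 m = 4.37×10⁻⁵
On a pressure surface, geostrophic balance gives V_g = (g/f)|∂Z/∂n|:
V_g = 9.81 × 4.37×10⁻⁵ / 9.18×10⁻⁵ = 4.67 m/s
Converting: 4.67 m/s × 3.6 = 17 km/h

17 km/h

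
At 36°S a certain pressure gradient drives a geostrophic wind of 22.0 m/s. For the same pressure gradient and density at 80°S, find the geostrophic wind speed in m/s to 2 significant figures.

13 m/s

With the same pressure gradient and density, V_g ∝ 1/f ∝ 1/sin φ.
V₂ = V₁ · sin φ₁ / sin φ₂ = 22.0 × sin 36° / sin 80°
V₂ = 22.0 × 0.5878/0.9848 = 13 m/s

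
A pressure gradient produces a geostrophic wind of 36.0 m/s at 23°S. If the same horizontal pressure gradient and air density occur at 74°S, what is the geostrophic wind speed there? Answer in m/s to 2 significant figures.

15 m/s

With the same pressure gradient and density, V_g ∝ 1/f ∝ 1/sin φ.
V₂ = V₁ · sin φ₁ / sin φ₂ = 36.0 × sin 23° / sin 74°
V₂ = 36.0 × 0.3907/0.9613 = 15 m/s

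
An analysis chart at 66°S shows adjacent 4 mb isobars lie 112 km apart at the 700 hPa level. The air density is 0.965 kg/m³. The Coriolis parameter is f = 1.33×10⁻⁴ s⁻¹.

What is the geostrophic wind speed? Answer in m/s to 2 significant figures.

Pressure gradient: |∂P/∂n| = 400 Pa / 112000 m = 3.57×10⁻³ Pa/m
Geostrophic balance (pressure-gradient force = Coriolis force):
V_g = (1/(fρ)) |∂P/∂n| = 3.57×10⁻³ / (1.33×10⁻⁴ × 0.965) = 27.8 m/s

28 m/s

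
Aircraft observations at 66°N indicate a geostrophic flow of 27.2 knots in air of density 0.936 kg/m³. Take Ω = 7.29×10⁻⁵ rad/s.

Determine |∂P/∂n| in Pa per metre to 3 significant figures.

Coriolis parameter at 66°N:
f = 2Ω sin φ = 2 × 7.29×10⁻⁵ × sin 66° = 1.33×10⁻⁴ s⁻¹
Wind speed in SI: 27.2 knots = 14.0 m/s
Geostrophic balance rearranged: |∂P/∂n| = f ρ V_g
|∂P/∂n| = 1.33×10⁻⁴ × 0.936 × 14.0 = 1.74×10⁻³ Pa/m

1.74×10⁻³ Pa/m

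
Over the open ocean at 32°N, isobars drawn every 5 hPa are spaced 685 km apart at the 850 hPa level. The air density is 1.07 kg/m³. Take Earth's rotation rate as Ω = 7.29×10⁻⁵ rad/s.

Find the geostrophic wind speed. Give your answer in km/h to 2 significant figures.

Coriolis parameter at 32°N:
f = 2Ω sin φ = 2 × 7.29×10⁻⁵ × sin 32° = 7.73×10⁻⁵ s⁻¹
Pressure gradient: |∂P/∂n| = 500 Pa / 685000 m = 7.30×10⁻⁴ Pa/m
Geostrophic balance (pressure-gradient force = Coriolis force):
V_g = (1/(fρ)) |∂P/∂n| = 7.30×10⁻⁴ / (7.73×10⁻⁵ × 1.07) = 8.83 m/s
Converting: 8.83 m/s × 3.6 = 32 km/h

32 km/h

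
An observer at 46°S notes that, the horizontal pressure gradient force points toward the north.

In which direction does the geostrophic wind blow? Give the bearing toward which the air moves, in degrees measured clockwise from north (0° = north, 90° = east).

270°

The pressure-gradient force points toward the north (bearing 000°).
Geostrophic balance: in the Southern Hemisphere the Coriolis force deflects motion to the left, so the geostrophic wind blows 90° to the left of the pressure-gradient force (low pressure on the right).
Rotating 000° by 90° counterclockwise gives 270° — the wind blows toward the west.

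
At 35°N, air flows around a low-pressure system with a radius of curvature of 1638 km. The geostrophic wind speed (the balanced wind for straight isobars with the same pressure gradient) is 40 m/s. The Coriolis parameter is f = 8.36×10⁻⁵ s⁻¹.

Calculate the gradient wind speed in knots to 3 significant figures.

62.9 knots

Around a low, centrifugal force acts outward with Coriolis, so pressure-gradient force balances both:
(1/ρ)|∂P/∂n| = fV + V²/R  →  V² + fR·V − fR·V_g = 0
With fR = 8.36×10⁻⁵ × 1638×10³ m = 137 m/s:
V = [−fR + √((fR)² + 4 fR V_g)]/2 = [−137 + √(137² + 4×137×40)]/2 = 32.4 m/s
Subgeostrophic (V < V_g = 40 m/s), as expected around a low.
Converting: 32.4 m/s × 1.944 = 62.9 knots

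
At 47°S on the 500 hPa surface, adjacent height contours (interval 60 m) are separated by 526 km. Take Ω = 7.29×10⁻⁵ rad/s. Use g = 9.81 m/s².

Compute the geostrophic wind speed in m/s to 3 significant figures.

10.5 m/s

Coriolis parameter at 47°S:
f = 2Ω sin φ = 2 × 7.29×10⁻⁵ × sin 47° = 1.07×10⁻⁴ s⁻¹
Height gradient: |∂Z/∂n| = 60 m / 526000 m = 1.14×10⁻⁴
On a pressure surface, geostrophic balance gives V_g = (g/f)|∂Z/∂n|:
V_g = 9.81 × 1.14×10⁻⁴ / 1.07×10⁻⁴ = 10.5 m/s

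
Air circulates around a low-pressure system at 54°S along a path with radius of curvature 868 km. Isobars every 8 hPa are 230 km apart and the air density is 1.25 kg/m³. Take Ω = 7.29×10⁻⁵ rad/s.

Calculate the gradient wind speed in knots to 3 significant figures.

Coriolis parameter at 54°S:
f = 2Ω sin φ = 2 × 7.29×10⁻⁵ × sin 54° = 1.18×10⁻⁴ s⁻¹
Pressure gradient: |∂P/∂n| = 800 Pa / 230000 m = 3.48×10⁻³ Pa/m
Geostrophic speed: V_g = |∂P/∂n|/(fρ) = 3.48×10⁻³/(1.18×10⁻⁴ × 1.25) = 23.6 m/s
Around a low, centrifugal force acts outward with Coriolis, so pressure-gradient force balances both:
(1/ρ)|∂P/∂n| = fV + V²/R  →  V² + fR·V − fR·V_g = 0
With fR = 1.18×10⁻⁴ × 868×10³ m = 102 m/s:
V = [−fR + √((fR)² + 4 fR V_g)]/2 = [−102 + √(102² + 4×102×23.6)]/2 = 19.8 m/s
Subgeostrophic (V < V_g = 23.6 m/s), as expected around a low.
Converting: 19.8 m/s × 1.944 = 38.4 knots

38.4 knots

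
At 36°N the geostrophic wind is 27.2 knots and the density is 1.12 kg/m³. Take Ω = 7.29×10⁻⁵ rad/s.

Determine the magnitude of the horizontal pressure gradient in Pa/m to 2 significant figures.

Coriolis parameter at 36°N:
f = 2Ω sin φ = 2 × 7.29×10⁻⁵ × sin 36° = 8.57×10⁻⁵ s⁻¹
Wind speed in SI: 27.2 knots = 14.0 m/s
Geostrophic balance rearranged: |∂P/∂n| = f ρ V_g
|∂P/∂n| = 8.57×10⁻⁵ × 1.12 × 14.0 = 1.34×10⁻³ Pa/m

1.3×10⁻³ Pa/m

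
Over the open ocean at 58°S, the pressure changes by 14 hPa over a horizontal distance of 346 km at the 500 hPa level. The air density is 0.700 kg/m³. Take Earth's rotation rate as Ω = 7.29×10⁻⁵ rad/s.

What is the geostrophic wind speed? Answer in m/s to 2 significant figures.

Coriolis parameter at 58°S:
f = 2Ω sin φ = 2 × 7.29×10⁻⁵ × sin 58° = 1.24×10⁻⁴ s⁻¹
Pressure gradient: |∂P/∂n| = 1400 Pa / 346000 m = 4.05×10⁻³ Pa/m
Geostrophic balance (pressure-gradient force = Coriolis force):
V_g = (1/(fρ)) |∂P/∂n| = 4.05×10⁻³ / (1.24×10⁻⁴ × 0.700) = 46.7 m/s

47 m/s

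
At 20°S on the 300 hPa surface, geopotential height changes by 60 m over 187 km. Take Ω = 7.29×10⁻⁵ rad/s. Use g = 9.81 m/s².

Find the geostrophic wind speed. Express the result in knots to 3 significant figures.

Coriolis parameter at 20°S:
f = 2Ω sin φ = 2 × 7.29×10⁻⁵ × sin 20° = 4.99×10⁻⁵ s⁻¹
Height gradient: |∂Z/∂n| = 60 m / 187000 m = 3.21×10⁻⁴
On a pressure surface, geostrophic balance gives V_g = (g/f)|∂Z/∂n|:
V_g = 9.81 × 3.21×10⁻⁴ / 4.99×10⁻⁵ = 63.1 m/s
Converting: 63.1 m/s × 1.944 = 123 knots

123 knots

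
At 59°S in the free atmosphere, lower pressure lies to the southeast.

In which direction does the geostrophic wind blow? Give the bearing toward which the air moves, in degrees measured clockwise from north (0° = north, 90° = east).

045°

The pressure-gradient force points toward the southeast (bearing 135°).
Geostrophic balance: in the Southern Hemisphere the Coriolis force deflects motion to the left, so the geostrophic wind blows 90° to the left of the pressure-gradient force (low pressure on the right).
Rotating 135° by 90° counterclockwise gives 045° — the wind blows toward the northeast.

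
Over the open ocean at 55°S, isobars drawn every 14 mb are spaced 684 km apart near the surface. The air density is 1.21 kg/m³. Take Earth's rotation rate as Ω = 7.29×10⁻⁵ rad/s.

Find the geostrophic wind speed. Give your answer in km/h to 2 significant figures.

51 km/h

Coriolis parameter at 55°S:
f = 2Ω sin φ = 2 × 7.29×10⁻⁵ × sin 55° = 1.19×10⁻⁴ s⁻¹
Pressure gradient: |∂P/∂n| = 1400 Pa / 684000 m = 2.05×10⁻³ Pa/m
Geostrophic balance (pressure-gradient force = Coriolis force):
V_g = (1/(fρ)) |∂P/∂n| = 2.05×10⁻³ / (1.19×10⁻⁴ × 1.21) = 14.2 m/s
Converting: 14.2 m/s × 3.6 = 51 km/h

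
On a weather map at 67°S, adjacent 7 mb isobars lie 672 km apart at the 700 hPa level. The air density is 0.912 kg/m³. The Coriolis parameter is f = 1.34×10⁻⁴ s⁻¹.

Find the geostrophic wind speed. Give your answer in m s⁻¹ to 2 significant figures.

Pressure gradient: |∂P/∂n| = 700 Pa / 672000 m = 1.04×10⁻³ Pa/m
Geostrophic balance (pressure-gradient force = Coriolis force):
V_g = (1/(fρ)) |∂P/∂n| = 1.04×10⁻³ / (1.34×10⁻⁴ × 0.912) = 8.52 m/s

8.5 m s⁻¹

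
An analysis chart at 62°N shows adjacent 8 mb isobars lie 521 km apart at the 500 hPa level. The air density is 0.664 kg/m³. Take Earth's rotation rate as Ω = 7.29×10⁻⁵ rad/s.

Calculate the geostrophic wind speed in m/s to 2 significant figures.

18 m/s

Coriolis parameter at 62°N:
f = 2Ω sin φ = 2 × 7.29×10⁻⁵ × sin 62° = 1.29×10⁻⁴ s⁻¹
Pressure gradient: |∂P/∂n| = 800 Pa / 521000 m = 1.54×10⁻³ Pa/m
Geostrophic balance (pressure-gradient force = Coriolis force):
V_g = (1/(fρ)) |∂P/∂n| = 1.54×10⁻³ / (1.29×10⁻⁴ × 0.664) = 18.0 m/s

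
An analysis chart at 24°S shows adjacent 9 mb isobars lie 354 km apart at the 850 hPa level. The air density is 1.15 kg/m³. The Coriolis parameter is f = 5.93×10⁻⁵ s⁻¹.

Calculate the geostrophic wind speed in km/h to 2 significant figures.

130 km/h

Pressure gradient: |∂P/∂n| = 900 Pa / 354000 m = 2.54×10⁻³ Pa/m
Geostrophic balance (pressure-gradient force = Coriolis force):
V_g = (1/(fρ)) |∂P/∂n| = 2.54×10⁻³ / (5.93×10⁻⁵ × 1.15) = 37.3 m/s
Converting: 37.3 m/s × 3.6 = 130 km/h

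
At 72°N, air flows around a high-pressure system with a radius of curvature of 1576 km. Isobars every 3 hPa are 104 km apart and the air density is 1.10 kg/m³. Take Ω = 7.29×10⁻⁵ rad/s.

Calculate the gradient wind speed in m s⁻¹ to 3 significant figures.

20.9 m s⁻¹

Coriolis parameter at 72°N:
f = 2Ω sin φ = 2 × 7.29×10⁻⁵ × sin 72° = 1.39×10⁻⁴ s⁻¹
Pressure gradient: |∂P/∂n| = 300 Pa / 104000 m = 2.88×10⁻³ Pa/m
Geostrophic speed: V_g = |∂P/∂n|/(fρ) = 2.88×10⁻³/(1.39×10⁻⁴ × 1.10) = 18.9 m/s
Around a high, pressure-gradient force acts outward with centrifugal, so Coriolis balances both:
fV = (1/ρ)|∂P/∂n| + V²/R  →  V² − fR·V + fR·V_g = 0
With fR = 1.39×10⁻⁴ × 1576×10³ m = 219 m/s:
V = [fR − √((fR)² − 4 fR V_g)]/2 = [219 − √(219² − 4×219×18.9)]/2 = 20.9 m/s
Supergeostrophic (V > V_g = 18.9 m/s), as expected around a high.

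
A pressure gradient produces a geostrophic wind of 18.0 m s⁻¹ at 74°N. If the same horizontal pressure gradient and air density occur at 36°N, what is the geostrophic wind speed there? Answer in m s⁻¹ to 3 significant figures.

29.4 m s⁻¹

With the same pressure gradient and density, V_g ∝ 1/f ∝ 1/sin φ.
V₂ = V₁ · sin φ₁ / sin φ₂ = 18.0 × sin 74° / sin 36°
V₂ = 18.0 × 0.9613/0.5878 = 29.4 m s⁻¹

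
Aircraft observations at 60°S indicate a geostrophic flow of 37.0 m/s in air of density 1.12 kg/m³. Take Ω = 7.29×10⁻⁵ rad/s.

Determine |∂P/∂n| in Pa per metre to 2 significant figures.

5.2×10⁻³ Pa/m

Coriolis parameter at 60°S:
f = 2Ω sin φ = 2 × 7.29×10⁻⁵ × sin 60° = 1.26×10⁻⁴ s⁻¹
Geostrophic balance rearranged: |∂P/∂n| = f ρ V_g
|∂P/∂n| = 1.26×10⁻⁴ × 1.12 × 37.0 = 5.23×10⁻³ Pa/m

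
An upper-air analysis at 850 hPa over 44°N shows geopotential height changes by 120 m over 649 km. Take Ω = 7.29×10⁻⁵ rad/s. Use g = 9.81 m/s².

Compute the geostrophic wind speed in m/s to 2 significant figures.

18 m/s

Coriolis parameter at 44°N:
f = 2Ω sin φ = 2 × 7.29×10⁻⁵ × sin 44° = 1.01×10⁻⁴ s⁻¹
Height gradient: |∂Z/∂n| = 120 m / 649000 m = 1.85×10⁻⁴
On a pressure surface, geostrophic balance gives V_g = (g/f)|∂Z/∂n|:
V_g = 9.81 × 1.85×10⁻⁴ / 1.01×10⁻⁴ = 17.9 m/s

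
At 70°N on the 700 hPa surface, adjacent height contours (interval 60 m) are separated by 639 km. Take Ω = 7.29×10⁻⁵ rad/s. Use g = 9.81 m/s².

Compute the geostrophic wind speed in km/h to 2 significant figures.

Coriolis parameter at 70°N:
f = 2Ω sin φ = 2 × 7.29×10⁻⁵ × sin 70° = 1.37×10⁻⁴ s⁻¹
Height gradient: |∂Z/∂n| = 60 m / 639000 m = 9.39×10⁻⁵
On a pressure surface, geostrophic balance gives V_g = (g/f)|∂Z/∂n|:
V_g = 9.81 × 9.39×10⁻⁵ / 1.37×10⁻⁴ = 6.72 m/s
Converting: 6.72 m/s × 3.6 = 24 km/h

24 km/h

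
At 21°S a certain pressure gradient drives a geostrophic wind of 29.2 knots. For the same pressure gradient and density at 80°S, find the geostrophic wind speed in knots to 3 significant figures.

10.6 knots

With the same pressure gradient and density, V_g ∝ 1/f ∝ 1/sin φ.
V₂ = V₁ · sin φ₁ / sin φ₂ = 29.2 × sin 21° / sin 80°
V₂ = 29.2 × 0.3584/0.9848 = 10.6 knots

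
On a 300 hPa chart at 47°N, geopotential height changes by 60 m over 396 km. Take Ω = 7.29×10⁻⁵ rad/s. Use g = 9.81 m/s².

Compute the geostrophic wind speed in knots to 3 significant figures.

27.1 knots

Coriolis parameter at 47°N:
f = 2Ω sin φ = 2 × 7.29×10⁻⁵ × sin 47° = 1.07×10⁻⁴ s⁻¹
Height gradient: |∂Z/∂n| = 60 m / 396000 m = 1.52×10⁻⁴
On a pressure surface, geostrophic balance gives V_g = (g/f)|∂Z/∂n|:
V_g = 9.81 × 1.52×10⁻⁴ / 1.07×10⁻⁴ = 13.9 m/s
Converting: 13.9 m/s × 1.944 = 27.1 knots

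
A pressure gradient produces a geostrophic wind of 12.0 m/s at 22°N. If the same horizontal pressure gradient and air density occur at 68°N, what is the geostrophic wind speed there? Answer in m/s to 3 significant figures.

With the same pressure gradient and density, V_g ∝ 1/f ∝ 1/sin φ.
V₂ = V₁ · sin φ₁ / sin φ₂ = 12.0 × sin 22° / sin 68°
V₂ = 12.0 × 0.3746/0.9272 = 4.85 m/s

4.85 m/s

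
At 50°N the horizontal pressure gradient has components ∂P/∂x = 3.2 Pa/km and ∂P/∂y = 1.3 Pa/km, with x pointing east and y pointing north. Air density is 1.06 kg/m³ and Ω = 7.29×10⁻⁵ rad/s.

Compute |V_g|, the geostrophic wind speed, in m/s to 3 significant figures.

Coriolis parameter at 50°N:
f = 2Ω sin φ = 2 × 7.29×10⁻⁵ × sin 50° = 1.12×10⁻⁴ s⁻¹
Component geostrophic relations (x east, y north):
u_g = −(1/(fρ)) ∂P/∂y,  v_g = (1/(fρ)) ∂P/∂x
u_g = −(1.3×10⁻³)/(1.12×10⁻⁴ × 1.06) = −11.0 m/s;  v_g = (3.2×10⁻³)/(1.12×10⁻⁴ × 1.06) = 27.0 m/s
|V_g| = √(u_g² + v_g²) = 29.2 m/s

29.2 m/s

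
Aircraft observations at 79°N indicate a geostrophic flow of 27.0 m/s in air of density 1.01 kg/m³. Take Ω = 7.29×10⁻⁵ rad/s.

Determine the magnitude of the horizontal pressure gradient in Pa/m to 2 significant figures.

Coriolis parameter at 79°N:
f = 2Ω sin φ = 2 × 7.29×10⁻⁵ × sin 79° = 1.43×10⁻⁴ s⁻¹
Geostrophic balance rearranged: |∂P/∂n| = f ρ V_g
|∂P/∂n| = 1.43×10⁻⁴ × 1.01 × 27.0 = 3.90×10⁻³ Pa/m

3.9×10⁻³ Pa/m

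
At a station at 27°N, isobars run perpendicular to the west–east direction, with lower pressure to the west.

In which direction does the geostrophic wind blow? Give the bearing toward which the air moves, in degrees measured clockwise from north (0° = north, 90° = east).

000°

The pressure-gradient force points toward the west (bearing 270°).
Geostrophic balance: in the Northern Hemisphere the Coriolis force deflects motion to the right, so the geostrophic wind blows 90° to the right of the pressure-gradient force (low pressure on the left).
Rotating 270° by 90° clockwise gives 000° — the wind blows toward the north.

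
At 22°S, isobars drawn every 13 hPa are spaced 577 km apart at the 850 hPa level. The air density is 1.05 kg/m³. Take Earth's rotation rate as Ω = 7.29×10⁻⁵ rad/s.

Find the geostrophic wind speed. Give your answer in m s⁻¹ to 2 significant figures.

39 m s⁻¹

Coriolis parameter at 22°S:
f = 2Ω sin φ = 2 × 7.29×10⁻⁵ × sin 22° = 5.46×10⁻⁵ s⁻¹
Pressure gradient: |∂P/∂n| = 1300 Pa / 577000 m = 2.25×10⁻³ Pa/m
Geostrophic balance (pressure-gradient force = Coriolis force):
V_g = (1/(fρ)) |∂P/∂n| = 2.25×10⁻³ / (5.46×10⁻⁵ × 1.05) = 39.3 m/s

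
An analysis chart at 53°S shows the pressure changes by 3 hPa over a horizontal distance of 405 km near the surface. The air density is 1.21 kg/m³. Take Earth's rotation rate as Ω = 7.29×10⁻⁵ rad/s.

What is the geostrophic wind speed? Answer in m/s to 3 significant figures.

Coriolis parameter at 53°S:
f = 2Ω sin φ = 2 × 7.29×10⁻⁵ × sin 53° = 1.16×10⁻⁴ s⁻¹
Pressure gradient: |∂P/∂n| = 300 Pa / 405000 m = 7.41×10⁻⁴ Pa/m
Geostrophic balance (pressure-gradient force = Coriolis force):
V_g = (1/(fρ)) |∂P/∂n| = 7.41×10⁻⁴ / (1.16×10⁻⁴ × 1.21) = 5.26 m/s

5.26 m/s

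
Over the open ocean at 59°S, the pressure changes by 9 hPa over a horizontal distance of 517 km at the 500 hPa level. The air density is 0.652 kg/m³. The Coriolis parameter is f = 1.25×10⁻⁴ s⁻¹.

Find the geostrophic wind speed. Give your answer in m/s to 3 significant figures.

21.4 m/s

Pressure gradient: |∂P/∂n| = 900 Pa / 517000 m = 1.74×10⁻³ Pa/m
Geostrophic balance (pressure-gradient force = Coriolis force):
V_g = (1/(fρ)) |∂P/∂n| = 1.74×10⁻³ / (1.25×10⁻⁴ × 0.652) = 21.4 m/s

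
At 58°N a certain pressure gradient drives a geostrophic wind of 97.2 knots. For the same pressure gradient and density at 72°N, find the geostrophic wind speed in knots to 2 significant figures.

87 knots

With the same pressure gradient and density, V_g ∝ 1/f ∝ 1/sin φ.
V₂ = V₁ · sin φ₁ / sin φ₂ = 97.2 × sin 58° / sin 72°
V₂ = 97.2 × 0.8480/0.9511 = 87 knots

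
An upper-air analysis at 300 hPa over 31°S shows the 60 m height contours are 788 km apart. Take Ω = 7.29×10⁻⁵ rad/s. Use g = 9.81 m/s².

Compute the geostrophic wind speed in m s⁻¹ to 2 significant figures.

Coriolis parameter at 31°S:
f = 2Ω sin φ = 2 × 7.29×10⁻⁵ × sin 31° = 7.51×10⁻⁵ s⁻¹
Height gradient: |∂Z/∂n| = 60 m / 788000 m = 7.61×10⁻⁵
On a pressure surface, geostrophic balance gives V_g = (g/f)|∂Z/∂n|:
V_g = 9.81 × 7.61×10⁻⁵ / 7.51×10⁻⁵ = 9.95 m/s

9.9 m s⁻¹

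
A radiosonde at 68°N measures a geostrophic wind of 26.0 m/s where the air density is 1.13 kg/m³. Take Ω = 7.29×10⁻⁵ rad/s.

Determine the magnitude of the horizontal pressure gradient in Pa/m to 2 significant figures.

4.0×10⁻³ Pa/m

Coriolis parameter at 68°N:
f = 2Ω sin φ = 2 × 7.29×10⁻⁵ × sin 68° = 1.35×10⁻⁴ s⁻¹
Geostrophic balance rearranged: |∂P/∂n| = f ρ V_g
|∂P/∂n| = 1.35×10⁻⁴ × 1.13 × 26.0 = 3.97×10⁻³ Pa/m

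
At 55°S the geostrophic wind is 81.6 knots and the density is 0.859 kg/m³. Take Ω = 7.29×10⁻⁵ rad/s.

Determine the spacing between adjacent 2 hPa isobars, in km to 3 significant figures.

Coriolis parameter at 55°S:
f = 2Ω sin φ = 2 × 7.29×10⁻⁵ × sin 55° = 1.19×10⁻⁴ s⁻¹
Wind speed in SI: 81.6 knots = 42.0 m/s
Geostrophic balance rearranged: |∂P/∂n| = f ρ V_g
|∂P/∂n| = 1.19×10⁻⁴ × 0.859 × 42.0 = 4.31×10⁻³ Pa/m
Isobar spacing: Δn = ΔP/|∂P/∂n| = 200 Pa / 4.31×10⁻³ Pa/m = 46439 m ≈ 46.4 km

46.4 km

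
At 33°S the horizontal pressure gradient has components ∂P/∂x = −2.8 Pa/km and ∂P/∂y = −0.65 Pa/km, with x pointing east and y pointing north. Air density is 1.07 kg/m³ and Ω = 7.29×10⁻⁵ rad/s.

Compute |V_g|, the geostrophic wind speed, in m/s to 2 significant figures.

34 m/s

Coriolis parameter at 33°S:
f = 2Ω sin φ = 2 × 7.29×10⁻⁵ × sin 33° = 7.94×10⁻⁵ s⁻¹
In the Southern Hemisphere f is negative: f = −7.94×10⁻⁵ s⁻¹.
Component geostrophic relations (x east, y north):
u_g = −(1/(fρ)) ∂P/∂y,  v_g = (1/(fρ)) ∂P/∂x
u_g = −(−0.65×10⁻³)/(−7.94×10⁻⁵ × 1.07) = −7.65 m/s;  v_g = (−2.8×10⁻³)/(−7.94×10⁻⁵ × 1.07) = 33.0 m/s
|V_g| = √(u_g² + v_g²) = 33.8 m/s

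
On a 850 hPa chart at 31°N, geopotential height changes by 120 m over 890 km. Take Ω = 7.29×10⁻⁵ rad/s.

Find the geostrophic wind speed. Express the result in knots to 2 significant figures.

34 knots

Coriolis parameter at 31°N:
f = 2Ω sin φ = 2 × 7.29×10⁻⁵ × sin 31° = 7.51×10⁻⁵ s⁻¹
Height gradient: |∂Z/∂n| = 120 m / 890000 m = 1.35×10⁻⁴
On a pressure surface, geostrophic balance gives V_g = (g/f)|∂Z/∂n|:
V_g = 9.81 × 1.35×10⁻⁴ / 7.51×10⁻⁵ = 17.6 m/s
Converting: 17.6 m/s × 1.944 = 34 knots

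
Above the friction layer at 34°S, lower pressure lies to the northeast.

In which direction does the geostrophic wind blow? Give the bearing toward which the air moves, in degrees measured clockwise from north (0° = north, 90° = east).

315°

The pressure-gradient force points toward the northeast (bearing 045°).
Geostrophic balance: in the Southern Hemisphere the Coriolis force deflects motion to the left, so the geostrophic wind blows 90° to the left of the pressure-gradient force (low pressure on the right).
Rotating 045° by 90° counterclockwise gives 315° — the wind blows toward the northwest.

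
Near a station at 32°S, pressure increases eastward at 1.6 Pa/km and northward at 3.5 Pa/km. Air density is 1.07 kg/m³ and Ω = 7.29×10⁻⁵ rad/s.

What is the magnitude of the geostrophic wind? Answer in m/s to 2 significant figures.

47 m/s

Coriolis parameter at 32°S:
f = 2Ω sin φ = 2 × 7.29×10⁻⁵ × sin 32° = 7.73×10⁻⁵ s⁻¹
In the Southern Hemisphere f is negative: f = −7.73×10⁻⁵ s⁻¹.
Component geostrophic relations (x east, y north):
u_g = −(1/(fρ)) ∂P/∂y,  v_g = (1/(fρ)) ∂P/∂x
u_g = −(3.5×10⁻³)/(−7.73×10⁻⁵ × 1.07) = 42.3 m/s;  v_g = (1.6×10⁻³)/(−7.73×10⁻⁵ × 1.07) = −19.4 m/s
|V_g| = √(u_g² + v_g²) = 46.6 m/s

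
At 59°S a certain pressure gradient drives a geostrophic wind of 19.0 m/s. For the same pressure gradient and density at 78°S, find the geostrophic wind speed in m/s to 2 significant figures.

17 m/s

With the same pressure gradient and density, V_g ∝ 1/f ∝ 1/sin φ.
V₂ = V₁ · sin φ₁ / sin φ₂ = 19.0 × sin 59° / sin 78°
V₂ = 19.0 × 0.8572/0.9781 = 17 m/s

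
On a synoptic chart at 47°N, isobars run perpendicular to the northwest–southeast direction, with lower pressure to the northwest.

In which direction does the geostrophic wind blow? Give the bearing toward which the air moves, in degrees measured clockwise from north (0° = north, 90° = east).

045°

The pressure-gradient force points toward the northwest (bearing 315°).
Geostrophic balance: in the Northern Hemisphere the Coriolis force deflects motion to the right, so the geostrophic wind blows 90° to the right of the pressure-gradient force (low pressure on the left).
Rotating 315° by 90° clockwise gives 045° — the wind blows toward the northeast.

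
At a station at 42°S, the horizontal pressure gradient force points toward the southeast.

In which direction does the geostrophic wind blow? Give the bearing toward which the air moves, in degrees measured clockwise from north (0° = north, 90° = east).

The pressure-gradient force points toward the southeast (bearing 135°).
Geostrophic balance: in the Southern Hemisphere the Coriolis force deflects motion to the left, so the geostrophic wind blows 90° to the left of the pressure-gradient force (low pressure on the right).
Rotating 135° by 90° counterclockwise gives 045° — the wind blows toward the northeast.

045°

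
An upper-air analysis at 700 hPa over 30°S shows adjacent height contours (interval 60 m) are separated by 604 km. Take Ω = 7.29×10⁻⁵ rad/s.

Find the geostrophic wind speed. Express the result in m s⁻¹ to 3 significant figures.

13.4 m s⁻¹

Coriolis parameter at 30°S:
f = 2Ω sin φ = 2 × 7.29×10⁻⁵ × sin 30° = 7.29×10⁻⁵ s⁻¹
Height gradient: |∂Z/∂n| = 60 m / 604000 m = 9.93×10⁻⁵
On a pressure surface, geostrophic balance gives V_g = (g/f)|∂Z/∂n|:
V_g = 9.81 × 9.93×10⁻⁵ / 7.29×10⁻⁵ = 13.4 m/s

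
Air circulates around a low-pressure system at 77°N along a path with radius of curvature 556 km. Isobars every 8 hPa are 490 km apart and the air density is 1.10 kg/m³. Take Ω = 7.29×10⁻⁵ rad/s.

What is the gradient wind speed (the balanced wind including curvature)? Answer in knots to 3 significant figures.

18.2 knots

Coriolis parameter at 77°N:
f = 2Ω sin φ = 2 × 7.29×10⁻⁵ × sin 77° = 1.42×10⁻⁴ s⁻¹
Pressure gradient: |∂P/∂n| = 800 Pa / 490000 m = 1.63×10⁻³ Pa/m
Geostrophic speed: V_g = |∂P/∂n|/(fρ) = 1.63×10⁻³/(1.42×10⁻⁴ × 1.10) = 10.4 m/s
Around a low, centrifugal force acts outward with Coriolis, so pressure-gradient force balances both:
(1/ρ)|∂P/∂n| = fV + V²/R  →  V² + fR·V − fR·V_g = 0
With fR = 1.42×10⁻⁴ × 556×10³ m = 79.0 m/s:
V = [−fR + √((fR)² + 4 fR V_g)]/2 = [−79.0 + √(79.0² + 4×79.0×10.4)]/2 = 9.34 m/s
Subgeostrophic (V < V_g = 10.4 m/s), as expected around a low.
Converting: 9.34 m/s × 1.944 = 18.2 knots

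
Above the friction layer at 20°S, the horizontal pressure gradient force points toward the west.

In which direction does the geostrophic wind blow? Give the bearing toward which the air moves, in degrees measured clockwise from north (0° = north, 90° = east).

180°

The pressure-gradient force points toward the west (bearing 270°).
Geostrophic balance: in the Southern Hemisphere the Coriolis force deflects motion to the left, so the geostrophic wind blows 90° to the left of the pressure-gradient force (low pressure on the right).
Rotating 270° by 90° counterclockwise gives 180° — the wind blows toward the south.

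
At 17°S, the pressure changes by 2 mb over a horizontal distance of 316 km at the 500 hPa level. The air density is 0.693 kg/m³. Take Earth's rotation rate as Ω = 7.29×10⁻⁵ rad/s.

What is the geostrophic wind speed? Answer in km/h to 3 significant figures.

77.1 km/h

Coriolis parameter at 17°S:
f = 2Ω sin φ = 2 × 7.29×10⁻⁵ × sin 17° = 4.26×10⁻⁵ s⁻¹
Pressure gradient: |∂P/∂n| = 200 Pa / 316000 m = 6.33×10⁻⁴ Pa/m
Geostrophic balance (pressure-gradient force = Coriolis force):
V_g = (1/(fρ)) |∂P/∂n| = 6.33×10⁻⁴ / (4.26×10⁻⁵ × 0.693) = 21.4 m/s
Converting: 21.4 m/s × 3.6 = 77.1 km/h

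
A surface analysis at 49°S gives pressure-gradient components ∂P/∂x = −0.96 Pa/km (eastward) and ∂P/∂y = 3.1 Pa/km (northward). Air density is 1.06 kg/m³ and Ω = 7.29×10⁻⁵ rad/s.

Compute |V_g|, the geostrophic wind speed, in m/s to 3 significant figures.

Coriolis parameter at 49°S:
f = 2Ω sin φ = 2 × 7.29×10⁻⁵ × sin 49° = 1.10×10⁻⁴ s⁻¹
In the Southern Hemisphere f is negative: f = −1.10×10⁻⁴ s⁻¹.
Component geostrophic relations (x east, y north):
u_g = −(1/(fρ)) ∂P/∂y,  v_g = (1/(fρ)) ∂P/∂x
u_g = −(3.1×10⁻³)/(−1.10×10⁻⁴ × 1.06) = 26.6 m/s;  v_g = (−0.96×10⁻³)/(−1.10×10⁻⁴ × 1.06) = 8.23 m/s
|V_g| = √(u_g² + v_g²) = 27.8 m/s

27.8 m/s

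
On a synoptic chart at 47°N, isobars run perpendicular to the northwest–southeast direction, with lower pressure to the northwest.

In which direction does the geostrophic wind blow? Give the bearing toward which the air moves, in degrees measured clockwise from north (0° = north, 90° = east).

045°

The pressure-gradient force points toward the northwest (bearing 315°).
Geostrophic balance: in the Northern Hemisphere the Coriolis force deflects motion to the right, so the geostrophic wind blows 90° to the right of the pressure-gradient force (low pressure on the left).
Rotating 315° by 90° clockwise gives 045° — the wind blows toward the northeast.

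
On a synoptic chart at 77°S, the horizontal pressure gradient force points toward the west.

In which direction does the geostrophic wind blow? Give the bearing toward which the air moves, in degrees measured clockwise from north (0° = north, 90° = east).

180°

The pressure-gradient force points toward the west (bearing 270°).
Geostrophic balance: in the Southern Hemisphere the Coriolis force deflects motion to the left, so the geostrophic wind blows 90° to the left of the pressure-gradient force (low pressure on the right).
Rotating 270° by 90° counterclockwise gives 180° — the wind blows toward the south.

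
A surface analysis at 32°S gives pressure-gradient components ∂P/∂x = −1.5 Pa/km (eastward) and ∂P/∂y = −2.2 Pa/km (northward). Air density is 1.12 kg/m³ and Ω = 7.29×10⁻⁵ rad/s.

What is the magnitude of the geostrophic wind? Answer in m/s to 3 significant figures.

30.8 m/s

Coriolis parameter at 32°S:
f = 2Ω sin φ = 2 × 7.29×10⁻⁵ × sin 32° = 7.73×10⁻⁵ s⁻¹
In the Southern Hemisphere f is negative: f = −7.73×10⁻⁵ s⁻¹.
Component geostrophic relations (x east, y north):
u_g = −(1/(fρ)) ∂P/∂y,  v_g = (1/(fρ)) ∂P/∂x
u_g = −(−2.2×10⁻³)/(−7.73×10⁻⁵ × 1.12) = −25.4 m/s;  v_g = (−1.5×10⁻³)/(−7.73×10⁻⁵ × 1.12) = 17.3 m/s
|V_g| = √(u_g² + v_g²) = 30.8 m/s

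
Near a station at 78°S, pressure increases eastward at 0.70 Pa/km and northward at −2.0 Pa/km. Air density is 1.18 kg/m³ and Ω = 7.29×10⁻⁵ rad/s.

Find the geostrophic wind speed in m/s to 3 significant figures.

12.6 m/s

Coriolis parameter at 78°S:
f = 2Ω sin φ = 2 × 7.29×10⁻⁵ × sin 78° = 1.43×10⁻⁴ s⁻¹
In the Southern Hemisphere f is negative: f = −1.43×10⁻⁴ s⁻¹.
Component geostrophic relations (x east, y north):
u_g = −(1/(fρ)) ∂P/∂y,  v_g = (1/(fρ)) ∂P/∂x
u_g = −(−2.0×10⁻³)/(−1.43×10⁻⁴ × 1.18) = −11.9 m/s;  v_g = (0.70×10⁻³)/(−1.43×10⁻⁴ × 1.18) = −4.16 m/s
|V_g| = √(u_g² + v_g²) = 12.6 m/s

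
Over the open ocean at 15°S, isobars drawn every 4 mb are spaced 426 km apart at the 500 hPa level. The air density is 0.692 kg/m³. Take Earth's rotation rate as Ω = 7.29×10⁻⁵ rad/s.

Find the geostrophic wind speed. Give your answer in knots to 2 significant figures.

Coriolis parameter at 15°S:
f = 2Ω sin φ = 2 × 7.29×10⁻⁵ × sin 15° = 3.77×10⁻⁵ s⁻¹
Pressure gradient: |∂P/∂n| = 400 Pa / 426000 m = 9.39×10⁻⁴ Pa/m
Geostrophic balance (pressure-gradient force = Coriolis force):
V_g = (1/(fρ)) |∂P/∂n| = 9.39×10⁻⁴ / (3.77×10⁻⁵ × 0.692) = 36.0 m/s
Converting: 36.0 m/s × 1.944 = 70 knots

70 knots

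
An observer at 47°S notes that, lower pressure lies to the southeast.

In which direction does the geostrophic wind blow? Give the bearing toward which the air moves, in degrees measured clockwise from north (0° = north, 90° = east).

045°

The pressure-gradient force points toward the southeast (bearing 135°).
Geostrophic balance: in the Southern Hemisphere the Coriolis force deflects motion to the left, so the geostrophic wind blows 90° to the left of the pressure-gradient force (low pressure on the right).
Rotating 135° by 90° counterclockwise gives 045° — the wind blows toward the northeast.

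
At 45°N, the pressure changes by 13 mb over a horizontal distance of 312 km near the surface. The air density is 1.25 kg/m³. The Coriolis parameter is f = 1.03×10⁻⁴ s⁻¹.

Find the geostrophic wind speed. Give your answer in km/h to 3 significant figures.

Pressure gradient: |∂P/∂n| = 1300 Pa / 312000 m = 4.17×10⁻³ Pa/m
Geostrophic balance (pressure-gradient force = Coriolis force):
V_g = (1/(fρ)) |∂P/∂n| = 4.17×10⁻³ / (1.03×10⁻⁴ × 1.25) = 32.4 m/s
Converting: 32.4 m/s × 3.6 = 117 km/h

117 km/h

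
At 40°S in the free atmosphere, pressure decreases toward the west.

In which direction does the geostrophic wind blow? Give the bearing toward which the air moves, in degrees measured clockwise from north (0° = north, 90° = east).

The pressure-gradient force points toward the west (bearing 270°).
Geostrophic balance: in the Southern Hemisphere the Coriolis force deflects motion to the left, so the geostrophic wind blows 90° to the left of the pressure-gradient force (low pressure on the right).
Rotating 270° by 90° counterclockwise gives 180° — the wind blows toward the south.

180°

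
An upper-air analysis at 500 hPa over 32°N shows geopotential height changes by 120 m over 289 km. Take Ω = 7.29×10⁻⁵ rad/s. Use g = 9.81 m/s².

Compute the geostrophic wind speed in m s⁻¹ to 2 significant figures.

Coriolis parameter at 32°N:
f = 2Ω sin φ = 2 × 7.29×10⁻⁵ × sin 32° = 7.73×10⁻⁵ s⁻¹
Height gradient: |∂Z/∂n| = 120 m / 289000 m = 4.15×10⁻⁴
On a pressure surface, geostrophic balance gives V_g = (g/f)|∂Z/∂n|:
V_g = 9.81 × 4.15×10⁻⁴ / 7.73×10⁻⁵ = 52.7 m/s

53 m s⁻¹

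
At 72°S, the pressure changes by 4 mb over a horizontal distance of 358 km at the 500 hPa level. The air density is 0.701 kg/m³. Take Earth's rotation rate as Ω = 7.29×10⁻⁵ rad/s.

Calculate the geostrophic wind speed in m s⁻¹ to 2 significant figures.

Coriolis parameter at 72°S:
f = 2Ω sin φ = 2 × 7.29×10⁻⁵ × sin 72° = 1.39×10⁻⁴ s⁻¹
Pressure gradient: |∂P/∂n| = 400 Pa / 358000 m = 1.12×10⁻³ Pa/m
Geostrophic balance (pressure-gradient force = Coriolis force):
V_g = (1/(fρ)) |∂P/∂n| = 1.12×10⁻³ / (1.39×10⁻⁴ × 0.701) = 11.5 m/s

11 m s⁻¹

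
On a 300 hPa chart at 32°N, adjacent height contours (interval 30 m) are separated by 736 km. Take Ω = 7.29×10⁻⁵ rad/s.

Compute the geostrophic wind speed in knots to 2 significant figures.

Coriolis parameter at 32°N:
f = 2Ω sin φ = 2 × 7.29×10⁻⁵ × sin 32° = 7.73×10⁻⁵ s⁻¹
Height gradient: |∂Z/∂n| = 30 m / 736000 m = 4.08×10⁻⁵
On a pressure surface, geostrophic balance gives V_g = (g/f)|∂Z/∂n|:
V_g = 9.81 × 4.08×10⁻⁵ / 7.73×10⁻⁵ = 5.18 m/s
Converting: 5.18 m/s × 1.944 = 10 knots

10 knots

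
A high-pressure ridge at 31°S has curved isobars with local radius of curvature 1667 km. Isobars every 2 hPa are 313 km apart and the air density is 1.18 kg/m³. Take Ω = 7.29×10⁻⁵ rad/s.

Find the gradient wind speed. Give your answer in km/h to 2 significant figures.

28 km/h

Coriolis parameter at 31°S:
f = 2Ω sin φ = 2 × 7.29×10⁻⁵ × sin 31° = 7.51×10⁻⁵ s⁻¹
Pressure gradient: |∂P/∂n| = 200 Pa / 313000 m = 6.39×10⁻⁴ Pa/m
Geostrophic speed: V_g = |∂P/∂n|/(fρ) = 6.39×10⁻⁴/(7.51×10⁻⁵ × 1.18) = 7.21 m/s
Around a high, pressure-gradient force acts outward with centrifugal, so Coriolis balances both:
fV = (1/ρ)|∂P/∂n| + V²/R  →  V² − fR·V + fR·V_g = 0
With fR = 7.51×10⁻⁵ × 1667×10³ m = 125 m/s:
V = [fR − √((fR)² − 4 fR V_g)]/2 = [125 − √(125² − 4×125×7.21)]/2 = 7.68 m/s
Supergeostrophic (V > V_g = 7.21 m/s), as expected around a high.
Converting: 7.68 m/s × 3.6 = 28 km/h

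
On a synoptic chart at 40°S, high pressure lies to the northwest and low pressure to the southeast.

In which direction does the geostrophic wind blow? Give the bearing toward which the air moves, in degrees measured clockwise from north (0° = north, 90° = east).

045°

The pressure-gradient force points toward the southeast (bearing 135°).
Geostrophic balance: in the Southern Hemisphere the Coriolis force deflects motion to the left, so the geostrophic wind blows 90° to the left of the pressure-gradient force (low pressure on the right).
Rotating 135° by 90° counterclockwise gives 045° — the wind blows toward the northeast.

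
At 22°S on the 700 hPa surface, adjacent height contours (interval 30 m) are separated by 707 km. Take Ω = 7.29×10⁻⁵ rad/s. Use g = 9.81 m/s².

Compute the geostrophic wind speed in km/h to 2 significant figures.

27 km/h

Coriolis parameter at 22°S:
f = 2Ω sin φ = 2 × 7.29×10⁻⁵ × sin 22° = 5.46×10⁻⁵ s⁻¹
Height gradient: |∂Z/∂n| = 30 m / 707000 m = 4.24×10⁻⁵
On a pressure surface, geostrophic balance gives V_g = (g/f)|∂Z/∂n|:
V_g = 9.81 × 4.24×10⁻⁵ / 5.46×10⁻⁵ = 7.62 m/s
Converting: 7.62 m/s × 3.6 = 27 km/h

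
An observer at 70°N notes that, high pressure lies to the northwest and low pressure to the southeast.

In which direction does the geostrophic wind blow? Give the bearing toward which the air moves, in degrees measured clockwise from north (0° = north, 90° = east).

225°

The pressure-gradient force points toward the southeast (bearing 135°).
Geostrophic balance: in the Northern Hemisphere the Coriolis force deflects motion to the right, so the geostrophic wind blows 90° to the right of the pressure-gradient force (low pressure on the left).
Rotating 135° by 90° clockwise gives 225° — the wind blows toward the southwest.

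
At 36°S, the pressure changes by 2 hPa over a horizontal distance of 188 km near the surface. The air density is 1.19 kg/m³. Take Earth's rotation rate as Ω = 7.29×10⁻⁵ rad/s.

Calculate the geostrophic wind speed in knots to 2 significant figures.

20 knots

Coriolis parameter at 36°S:
f = 2Ω sin φ = 2 × 7.29×10⁻⁵ × sin 36° = 8.57×10⁻⁵ s⁻¹
Pressure gradient: |∂P/∂n| = 200 Pa / 188000 m = 1.06×10⁻³ Pa/m
Geostrophic balance (pressure-gradient force = Coriolis force):
V_g = (1/(fρ)) |∂P/∂n| = 1.06×10⁻³ / (8.57×10⁻⁵ × 1.19) = 10.4 m/s
Converting: 10.4 m/s × 1.944 = 20 knots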